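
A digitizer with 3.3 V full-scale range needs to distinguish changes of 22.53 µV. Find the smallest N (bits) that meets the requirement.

Number of steps required ≥ 3.3 V / 22.53 µV = 146471.37.
Need 2^N ≥ 146471.37; 2^17 = 131072, 2^18 = 262144.
Minimum N = 18.

18 bits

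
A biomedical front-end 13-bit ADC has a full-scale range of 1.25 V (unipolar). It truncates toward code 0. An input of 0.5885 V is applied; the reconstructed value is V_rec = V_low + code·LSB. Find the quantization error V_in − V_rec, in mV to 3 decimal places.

0.121 mV

One LSB is 1.25 V / 8192 = 152.59 µV.
(V_in − V_low)/LSB = (0.5885 − 0)/0.000152588 = 3856.7936 → code 3856 (floor).
Code 3856 maps back to 0 + 3856×0.000152588 V = 0.58837891 V.
Difference: 0.000121094 V → 0.121 mV.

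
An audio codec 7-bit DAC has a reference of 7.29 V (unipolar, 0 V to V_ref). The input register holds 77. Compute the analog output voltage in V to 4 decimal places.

LSB = 7.29 V / 2^7 = 56.953 mV.
V_out = 0 + 77 × 0.0569531 V = 4.38539 V.

4.3854 V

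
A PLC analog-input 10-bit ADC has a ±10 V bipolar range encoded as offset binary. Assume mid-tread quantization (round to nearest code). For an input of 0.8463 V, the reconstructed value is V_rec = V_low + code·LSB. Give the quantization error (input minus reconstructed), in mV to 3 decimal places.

6.456 mV

One LSB is 20 V / 1024 = 19.531 mV.
(V_in − V_low)/LSB = (0.8463 − (−10))/0.0195312 = 555.3306 → code 555 (round).
V_rec = (−10) + 555·0.0195312 = 0.83984375 V.
Error = 0.8463 − 0.83984375 = 0.00645625 V = 6.456 mV.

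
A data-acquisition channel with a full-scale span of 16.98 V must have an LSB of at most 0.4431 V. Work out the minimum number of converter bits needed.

Number of steps required ≥ 16.98 V / 0.4431 V = 38.32.
Need 2^N ≥ 38.32; 2^5 = 32, 2^6 = 64.
Minimum N = 6.

6 bits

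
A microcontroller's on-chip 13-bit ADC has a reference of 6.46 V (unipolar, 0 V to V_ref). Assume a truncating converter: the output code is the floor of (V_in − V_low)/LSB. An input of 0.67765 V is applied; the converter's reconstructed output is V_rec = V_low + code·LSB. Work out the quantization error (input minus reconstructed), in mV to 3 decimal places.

0.265 mV

LSB = 6.46/2^13 = 0.789 mV.
(0.67765 − 0)/0.000788574 = 859.3357; ⌊·⌋ gives code 859.
Reconstructed: 0.67738525 V.
Difference: 0.000264746 V → 0.265 mV.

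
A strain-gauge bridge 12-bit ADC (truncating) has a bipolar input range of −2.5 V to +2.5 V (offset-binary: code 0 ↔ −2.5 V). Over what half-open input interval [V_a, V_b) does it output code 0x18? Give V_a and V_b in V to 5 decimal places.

[-2.47070 V, -2.46948 V)

LSB = 5/2^12 = 1.221 mV.
Code 0x18 = 24 decimal.
V_a = V_low + 24·LSB = -2.4707 V; V_b = V_low + 25·LSB = -2.46948 V.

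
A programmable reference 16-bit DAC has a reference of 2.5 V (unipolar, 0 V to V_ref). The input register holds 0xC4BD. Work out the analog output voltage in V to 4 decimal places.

LSB = 2.5 V / 2^16 = 38.15 µV.
Code 0xC4BD = 50365 decimal.
V_out = 0 + 50365 × 3.8147e-05 V = 1.92127 V.

1.9213 V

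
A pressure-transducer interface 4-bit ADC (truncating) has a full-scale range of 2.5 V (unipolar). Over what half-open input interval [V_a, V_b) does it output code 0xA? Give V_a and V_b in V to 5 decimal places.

[1.56250 V, 1.71875 V)

LSB = 2.5/2^4 = 156.250 mV.
Code 0xA = 10 decimal.
V_a = V_low + 10·LSB = 1.5625 V; V_b = V_low + 11·LSB = 1.71875 V.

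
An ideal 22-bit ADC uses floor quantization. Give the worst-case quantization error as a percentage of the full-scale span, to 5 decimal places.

Truncating → worst-case error = 1 LSB = V_FS/2^22, so 100/4194304 = 2.38419e-05 % of full scale.

0.00002 %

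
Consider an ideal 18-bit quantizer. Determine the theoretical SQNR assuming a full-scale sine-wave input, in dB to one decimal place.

110.1 dB

SNR ≈ 6.02·N + 1.76 dB = 6.02·18 + 1.76 = 110.12 dB.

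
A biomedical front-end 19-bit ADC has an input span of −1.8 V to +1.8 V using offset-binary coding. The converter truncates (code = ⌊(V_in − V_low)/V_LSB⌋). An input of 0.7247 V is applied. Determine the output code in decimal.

code 367686

With 524288 levels over 3.6 V, one step is 6.87 µV.
(V_in − V_low)/LSB = (0.7247 − (−1.8)) / 6.86646e-06 = 367686.087.
Floor → code 367686.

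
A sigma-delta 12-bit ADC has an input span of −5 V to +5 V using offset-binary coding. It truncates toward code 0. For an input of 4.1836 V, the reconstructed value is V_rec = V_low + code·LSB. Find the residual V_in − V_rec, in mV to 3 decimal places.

LSB = 10/2^12 = 2.441 mV.
(V_in − V_low)/LSB = (4.1836 − (−5))/0.00244141 = 3761.6026 → code 3761 (floor).
Code 3761 maps back to (−5) + 3761×0.00244141 V = 4.1821289 V.
Error = 4.1836 − 4.1821289 = 0.00147109 V = 1.471 mV.

1.471 mV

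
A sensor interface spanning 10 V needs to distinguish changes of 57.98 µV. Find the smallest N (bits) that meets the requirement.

Number of steps required ≥ 10 V / 57.98 µV = 172473.27.
Need 2^N ≥ 172473.27; 2^17 = 131072, 2^18 = 262144.
Minimum N = 18.

18 bits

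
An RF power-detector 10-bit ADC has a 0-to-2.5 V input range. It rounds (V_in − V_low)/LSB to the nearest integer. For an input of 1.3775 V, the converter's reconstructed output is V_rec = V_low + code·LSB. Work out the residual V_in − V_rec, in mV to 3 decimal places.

One LSB is 2.5 V / 1024 = 2.441 mV.
(V_in − V_low)/LSB = (1.3775 − 0)/0.00244141 = 564.2240 → code 564 (round).
Reconstructed: 1.3769531 V.
Difference: 0.000546875 V → 0.547 mV.

0.547 mV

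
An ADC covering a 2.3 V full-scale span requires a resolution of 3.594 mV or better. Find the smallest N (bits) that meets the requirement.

10 bits

Number of steps required ≥ 2.3 V / 3.594 mV = 639.96.
Need 2^N ≥ 639.96; 2^9 = 512, 2^10 = 1024.
Minimum N = 10.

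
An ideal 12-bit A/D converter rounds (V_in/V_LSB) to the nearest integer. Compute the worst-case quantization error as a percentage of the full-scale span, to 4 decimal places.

0.0122 %

Rounding → worst-case error = ½ LSB = V_FS/2^13, so 100/8192 = 0.012207 % of full scale.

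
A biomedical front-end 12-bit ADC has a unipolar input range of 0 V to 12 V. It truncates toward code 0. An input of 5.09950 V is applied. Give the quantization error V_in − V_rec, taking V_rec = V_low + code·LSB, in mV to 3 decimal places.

1.844 mV

One LSB is 12 V / 4096 = 2.930 mV.
(5.09950 − 0)/0.00292969 = 1740.6293; ⌊·⌋ gives code 1740.
V_rec = 0 + 1740·0.00292969 = 5.0976562 V.
Difference: 0.00184375 V → 1.844 mV.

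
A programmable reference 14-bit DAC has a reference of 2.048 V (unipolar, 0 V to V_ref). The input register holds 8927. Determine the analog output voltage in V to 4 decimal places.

1.1159 V

LSB = 2.048 V / 2^14 = 125.00 µV.
V_out = 0 + 8927 × 0.000125 V = 1.11587 V.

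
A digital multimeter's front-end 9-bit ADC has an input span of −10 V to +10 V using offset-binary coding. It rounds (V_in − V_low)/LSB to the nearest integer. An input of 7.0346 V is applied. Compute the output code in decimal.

code 436

LSB = 20 V / 512 = 39.062 mV.
Input sits at 436.086 steps above V_low.
So the output code is 436.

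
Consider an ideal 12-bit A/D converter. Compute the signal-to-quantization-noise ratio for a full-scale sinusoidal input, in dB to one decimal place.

SNR ≈ 6.02·N + 1.76 dB = 6.02·12 + 1.76 = 74.00 dB.

74.0 dB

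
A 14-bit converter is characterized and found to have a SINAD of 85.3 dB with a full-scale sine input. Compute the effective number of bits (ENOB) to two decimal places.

13.88 bits

ENOB = (SINAD − 1.76) / 6.02 = (85.3 − 1.76)/6.02 = 13.877.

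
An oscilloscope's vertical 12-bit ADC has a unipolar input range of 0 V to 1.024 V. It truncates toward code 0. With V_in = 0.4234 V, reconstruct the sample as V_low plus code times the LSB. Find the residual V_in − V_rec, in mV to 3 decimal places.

0.150 mV

One LSB is 1.024 V / 4096 = 250.00 µV.
(0.4234 − 0)/0.00025 = 1693.6000; ⌊·⌋ gives code 1693.
Code 1693 maps back to 0 + 1693×0.00025 V = 0.42325 V.
Error = 0.4234 − 0.42325 = 0.00015 V = 0.150 mV.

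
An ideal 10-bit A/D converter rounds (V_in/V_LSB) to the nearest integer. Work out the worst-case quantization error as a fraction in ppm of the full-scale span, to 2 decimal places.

Rounding → worst-case error = ½ LSB = V_FS/2^11, so 1e+06/2048 = 488.281 ppm of full scale.

488.28 ppm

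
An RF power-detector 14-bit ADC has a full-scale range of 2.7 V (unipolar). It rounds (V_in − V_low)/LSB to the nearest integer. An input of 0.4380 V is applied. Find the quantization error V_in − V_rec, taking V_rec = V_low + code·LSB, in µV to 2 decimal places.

-24.90 µV

LSB = 2.7/2^14 = 164.79 µV.
(0.4380 − 0)/0.000164795 = 2657.8489; round gives code 2658.
V_rec = 0 + 2658·0.000164795 = 0.4380249 V.
Difference: -2.49023e-05 V → -24.90 µV.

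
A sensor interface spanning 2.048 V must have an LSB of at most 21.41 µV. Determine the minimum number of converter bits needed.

17 bits

Number of steps required ≥ 2.048 V / 21.41 µV = 95656.24.
Need 2^N ≥ 95656.24; 2^16 = 65536, 2^17 = 131072.
Minimum N = 17.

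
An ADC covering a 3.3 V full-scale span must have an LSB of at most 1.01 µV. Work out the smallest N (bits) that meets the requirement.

Number of steps required ≥ 3.3 V / 1.01 µV = 3267326.73.
Need 2^N ≥ 3267326.73; 2^21 = 2097152, 2^22 = 4194304.
Minimum N = 22.

22 bits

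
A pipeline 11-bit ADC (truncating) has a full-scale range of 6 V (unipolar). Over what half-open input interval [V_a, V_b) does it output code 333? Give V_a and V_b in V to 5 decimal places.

[0.97559 V, 0.97852 V)

LSB = 6/2^11 = 2.930 mV.
V_a = V_low + 333·LSB = 0.975586 V; V_b = V_low + 334·LSB = 0.978516 V.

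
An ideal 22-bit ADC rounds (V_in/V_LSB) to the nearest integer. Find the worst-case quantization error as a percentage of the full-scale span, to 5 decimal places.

Rounding → worst-case error = ½ LSB = V_FS/2^23, so 100/8388608 = 1.19209e-05 % of full scale.

0.00001 %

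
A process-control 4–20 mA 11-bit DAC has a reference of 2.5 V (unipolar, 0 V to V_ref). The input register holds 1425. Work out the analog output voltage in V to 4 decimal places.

1.7395 V

LSB = 2.5 V / 2^11 = 1.221 mV.
V_out = 0 + 1425 × 0.0012207 V = 1.7395 V.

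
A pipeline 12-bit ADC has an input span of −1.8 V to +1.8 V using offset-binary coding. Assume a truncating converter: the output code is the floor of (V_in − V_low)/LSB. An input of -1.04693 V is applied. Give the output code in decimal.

code 856

With 4096 levels over 3.6 V, one step is 0.879 mV.
(V_in − V_low)/LSB = (-1.04693 − (−1.8)) / 0.000878906 = 856.826.
⌊·⌋(856.826) = 856.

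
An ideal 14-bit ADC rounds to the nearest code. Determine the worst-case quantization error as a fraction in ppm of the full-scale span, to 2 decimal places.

30.52 ppm

Rounding → worst-case error = ½ LSB = V_FS/2^15, so 1e+06/32768 = 30.5176 ppm of full scale.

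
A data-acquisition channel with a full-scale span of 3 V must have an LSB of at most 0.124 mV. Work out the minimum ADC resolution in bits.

15 bits

Number of steps required ≥ 3 V / 0.124 mV = 24193.55.
Need 2^N ≥ 24193.55; 2^14 = 16384, 2^15 = 32768.
Minimum N = 15.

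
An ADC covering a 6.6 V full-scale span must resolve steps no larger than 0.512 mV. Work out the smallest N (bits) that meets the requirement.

Number of steps required ≥ 6.6 V / 0.512 mV = 12890.62.
Need 2^N ≥ 12890.62; 2^13 = 8192, 2^14 = 16384.
Minimum N = 14.

14 bits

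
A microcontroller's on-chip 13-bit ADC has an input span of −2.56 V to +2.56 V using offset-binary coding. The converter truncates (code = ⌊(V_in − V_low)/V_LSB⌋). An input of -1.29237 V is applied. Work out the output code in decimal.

With 8192 levels over 5.12 V, one step is 0.625 mV.
(-1.29237 − (−2.56)) / 0.000625 = 2028.208 LSBs.
⌊·⌋(2028.208) = 2028.

code 2028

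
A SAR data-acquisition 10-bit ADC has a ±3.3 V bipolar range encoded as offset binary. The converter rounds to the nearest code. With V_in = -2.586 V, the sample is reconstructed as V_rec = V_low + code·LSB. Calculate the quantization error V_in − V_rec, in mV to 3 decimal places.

Step size: 6.6 V ÷ 2^10 = 6.445 mV.
(-2.586 − (−3.3))/0.00644531 = 110.7782; round gives code 111.
Reconstructed: -2.5845703 V.
Difference: -0.00142969 V → -1.430 mV.

-1.430 mV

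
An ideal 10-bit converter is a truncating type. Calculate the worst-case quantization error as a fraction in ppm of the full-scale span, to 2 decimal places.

Truncating → worst-case error = 1 LSB = V_FS/2^10, so 1e+06/1024 = 976.562 ppm of full scale.

976.56 ppm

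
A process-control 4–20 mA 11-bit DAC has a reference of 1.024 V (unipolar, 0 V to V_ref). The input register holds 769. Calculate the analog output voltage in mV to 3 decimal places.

LSB = 1.024 V / 2^11 = 0.500 mV.
V_out = 0 + 769 × 0.0005 V = 0.3845 V.
= 384.500 mV.

384.500 mV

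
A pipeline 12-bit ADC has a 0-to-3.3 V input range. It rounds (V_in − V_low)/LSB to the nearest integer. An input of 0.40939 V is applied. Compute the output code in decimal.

code 508

LSB = 3.3 V / 4096 = 0.806 mV.
Input sits at 508.140 steps above V_low.
So the output code is 508.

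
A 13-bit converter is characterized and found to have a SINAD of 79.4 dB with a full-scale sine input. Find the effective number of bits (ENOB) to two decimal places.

12.90 bits

ENOB = (SINAD − 1.76) / 6.02 = (79.4 − 1.76)/6.02 = 12.897.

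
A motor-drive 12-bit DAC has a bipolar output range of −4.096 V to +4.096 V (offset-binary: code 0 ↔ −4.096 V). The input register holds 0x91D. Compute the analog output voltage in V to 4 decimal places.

0.5700 V

LSB = 8.192 V / 2^12 = 2.000 mV.
Code 0x91D = 2333 decimal.
V_out = (−4.096) + 2333 × 0.002 V = 0.57 V.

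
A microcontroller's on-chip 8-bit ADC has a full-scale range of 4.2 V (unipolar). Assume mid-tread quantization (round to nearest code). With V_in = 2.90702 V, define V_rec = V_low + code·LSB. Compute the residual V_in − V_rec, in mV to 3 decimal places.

One LSB is 4.2 V / 256 = 16.406 mV.
Scaled input = 177.1898 LSBs, so code = 177.
Reconstructed: 2.9039062 V.
Difference: 0.00311375 V → 3.114 mV.

3.114 mV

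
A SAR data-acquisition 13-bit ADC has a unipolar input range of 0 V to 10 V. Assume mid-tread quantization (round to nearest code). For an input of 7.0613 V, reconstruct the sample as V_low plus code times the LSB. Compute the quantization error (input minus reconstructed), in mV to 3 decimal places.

Step size: 10 V ÷ 2^13 = 1.221 mV.
(V_in − V_low)/LSB = (7.0613 − 0)/0.0012207 = 5784.6170 → code 5785 (round).
Code 5785 maps back to 0 + 5785×0.0012207 V = 7.0617676 V.
Error = 7.0613 − 7.0617676 = -0.000467578 V = -0.468 mV.

-0.468 mV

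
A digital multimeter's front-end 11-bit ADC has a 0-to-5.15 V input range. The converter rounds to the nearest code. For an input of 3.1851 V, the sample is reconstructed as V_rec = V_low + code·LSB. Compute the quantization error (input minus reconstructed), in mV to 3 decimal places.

-0.960 mV

LSB = 5.15/2^11 = 2.515 mV.
(V_in − V_low)/LSB = (3.1851 − 0)/0.00251465 = 1266.6184 → code 1267 (round).
V_rec = 0 + 1267·0.00251465 = 3.1860596 V.
Difference: -0.00095957 V → -0.960 mV.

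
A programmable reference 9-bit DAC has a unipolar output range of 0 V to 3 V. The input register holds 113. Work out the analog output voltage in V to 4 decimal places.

LSB = 3 V / 2^9 = 5.859 mV.
V_out = 0 + 113 × 0.00585938 V = 0.662109 V.

0.6621 V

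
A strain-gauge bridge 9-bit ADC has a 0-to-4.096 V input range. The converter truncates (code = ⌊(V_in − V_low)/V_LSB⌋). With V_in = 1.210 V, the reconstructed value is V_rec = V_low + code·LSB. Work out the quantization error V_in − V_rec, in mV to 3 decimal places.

One LSB is 4.096 V / 512 = 8.000 mV.
(V_in − V_low)/LSB = (1.210 − 0)/0.008 = 151.2500 → code 151 (floor).
V_rec = 0 + 151·0.008 = 1.208 V.
V_in − V_rec = 0.002 V = 2.000 mV.

2.000 mV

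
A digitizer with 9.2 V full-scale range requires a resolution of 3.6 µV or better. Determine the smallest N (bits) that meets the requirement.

Number of steps required ≥ 9.2 V / 3.6 µV = 2555555.56.
Need 2^N ≥ 2555555.56; 2^21 = 2097152, 2^22 = 4194304.
Minimum N = 22.

22 bits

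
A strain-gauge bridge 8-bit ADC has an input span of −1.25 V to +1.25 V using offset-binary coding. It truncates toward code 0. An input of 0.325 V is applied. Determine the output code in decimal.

code 161

Full-scale span = 2.5 V; LSB = 2.5/2^8 = 9.766 mV.
(0.325 − (−1.25)) / 0.00976562 = 161.280 LSBs.
⌊·⌋(161.280) = 161.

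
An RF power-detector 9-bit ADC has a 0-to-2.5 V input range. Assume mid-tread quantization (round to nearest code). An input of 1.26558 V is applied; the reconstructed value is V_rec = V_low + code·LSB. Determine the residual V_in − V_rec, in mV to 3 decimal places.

0.932 mV

One LSB is 2.5 V / 512 = 4.883 mV.
(1.26558 − 0)/0.00488281 = 259.1908; round gives code 259.
V_rec = 0 + 259·0.00488281 = 1.2646484 V.
V_in − V_rec = 0.000931562 V = 0.932 mV.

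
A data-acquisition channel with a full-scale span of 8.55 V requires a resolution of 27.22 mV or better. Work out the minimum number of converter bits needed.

9 bits

Number of steps required ≥ 8.55 V / 27.22 mV = 314.11.
Need 2^N ≥ 314.11; 2^8 = 256, 2^9 = 512.
Minimum N = 9.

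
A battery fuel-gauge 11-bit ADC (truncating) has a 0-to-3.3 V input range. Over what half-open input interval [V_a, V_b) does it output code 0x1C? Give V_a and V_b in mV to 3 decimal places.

LSB = 3.3/2^11 = 1.611 mV.
Code 0x1C = 28 decimal.
V_a = V_low + 28·LSB = 0.0451172 V; V_b = V_low + 29·LSB = 0.0467285 V.

[45.117 mV, 46.729 mV)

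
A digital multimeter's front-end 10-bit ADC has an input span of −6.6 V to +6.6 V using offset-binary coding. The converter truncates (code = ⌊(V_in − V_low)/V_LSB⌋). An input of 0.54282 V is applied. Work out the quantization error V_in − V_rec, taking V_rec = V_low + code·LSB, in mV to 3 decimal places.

LSB = 13.2/2^10 = 12.891 mV.
(V_in − V_low)/LSB = (0.54282 − (−6.6))/0.0128906 = 554.1097 → code 554 (floor).
Code 554 maps back to (−6.6) + 554×0.0128906 V = 0.54140625 V.
Difference: 0.00141375 V → 1.414 mV.

1.414 mV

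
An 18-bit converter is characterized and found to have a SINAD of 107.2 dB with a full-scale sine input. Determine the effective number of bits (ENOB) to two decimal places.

ENOB = (SINAD − 1.76) / 6.02 = (107.2 − 1.76)/6.02 = 17.515.

17.51 bits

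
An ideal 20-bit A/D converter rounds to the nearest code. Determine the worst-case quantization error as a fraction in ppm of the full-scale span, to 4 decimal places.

0.4768 ppm

Rounding → worst-case error = ½ LSB = V_FS/2^21, so 1e+06/2097152 = 0.476837 ppm of full scale.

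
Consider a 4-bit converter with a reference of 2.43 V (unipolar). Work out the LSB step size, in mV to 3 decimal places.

151.875 mV

Full-scale span = 2.43 V.
LSB = 2.43 / 2^4 = 2.43 / 16 = 0.151875 V = 151.875 mV.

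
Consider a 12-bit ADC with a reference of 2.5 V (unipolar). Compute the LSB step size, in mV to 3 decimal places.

0.610 mV

Full-scale span = 2.5 V.
LSB = 2.5 / 2^12 = 2.5 / 4096 = 0.000610352 V = 0.610 mV.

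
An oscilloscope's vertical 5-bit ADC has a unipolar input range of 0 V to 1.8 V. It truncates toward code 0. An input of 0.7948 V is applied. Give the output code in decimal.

code 14

LSB = 1.8 V / 32 = 56.250 mV.
(V_in − V_low)/LSB = (0.7948 − 0) / 0.05625 = 14.130.
Floor → code 14.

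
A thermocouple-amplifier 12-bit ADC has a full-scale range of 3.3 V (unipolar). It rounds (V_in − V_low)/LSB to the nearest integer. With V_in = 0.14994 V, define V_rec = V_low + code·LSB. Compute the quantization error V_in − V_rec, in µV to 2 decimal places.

86.48 µV

LSB = 3.3/2^12 = 0.806 mV.
(0.14994 − 0)/0.000805664 = 186.1073; round gives code 186.
V_rec = 0 + 186·0.000805664 = 0.14985352 V.
V_in − V_rec = 8.64844e-05 V = 86.48 µV.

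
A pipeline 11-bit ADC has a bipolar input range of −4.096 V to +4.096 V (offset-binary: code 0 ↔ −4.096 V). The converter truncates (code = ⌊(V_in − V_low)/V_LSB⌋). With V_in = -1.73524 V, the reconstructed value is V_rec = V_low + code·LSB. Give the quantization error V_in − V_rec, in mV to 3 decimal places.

One LSB is 8.192 V / 2048 = 4.000 mV.
(-1.73524 − (−4.096))/0.004 = 590.1900; ⌊·⌋ gives code 590.
Reconstructed: -1.736 V.
Error = -1.73524 − (−1.736) = 0.00076 V = 0.760 mV.

0.760 mV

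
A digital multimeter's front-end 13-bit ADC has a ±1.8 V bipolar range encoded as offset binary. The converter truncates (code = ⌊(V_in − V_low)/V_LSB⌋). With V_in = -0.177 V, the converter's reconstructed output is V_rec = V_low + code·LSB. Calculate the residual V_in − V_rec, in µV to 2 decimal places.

99.61 µV

One LSB is 3.6 V / 8192 = 439.45 µV.
(-0.177 − (−1.8))/0.000439453 = 3693.2267; ⌊·⌋ gives code 3693.
Code 3693 maps back to (−1.8) + 3693×0.000439453 V = -0.17709961 V.
Difference: 9.96094e-05 V → 99.61 µV.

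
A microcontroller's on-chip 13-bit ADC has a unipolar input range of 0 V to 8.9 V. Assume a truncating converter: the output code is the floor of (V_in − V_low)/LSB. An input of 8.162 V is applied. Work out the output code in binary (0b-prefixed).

code 0b1110101011000 (decimal 7512)

With 8192 levels over 8.9 V, one step is 1.086 mV.
(V_in − V_low)/LSB = (8.162 − 0) / 0.00108643 = 7512.708.
Floor → code 7512.
In binary (0b-prefixed): 0b1110101011000.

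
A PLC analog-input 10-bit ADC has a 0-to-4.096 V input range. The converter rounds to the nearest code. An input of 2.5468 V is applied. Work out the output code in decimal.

With 1024 levels over 4.096 V, one step is 4.000 mV.
(2.5468 − 0) / 0.004 = 636.700 LSBs.
Round → code 637.

code 637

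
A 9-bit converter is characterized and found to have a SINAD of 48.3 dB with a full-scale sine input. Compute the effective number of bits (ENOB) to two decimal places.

ENOB = (SINAD − 1.76) / 6.02 = (48.3 − 1.76)/6.02 = 7.731.

7.73 bits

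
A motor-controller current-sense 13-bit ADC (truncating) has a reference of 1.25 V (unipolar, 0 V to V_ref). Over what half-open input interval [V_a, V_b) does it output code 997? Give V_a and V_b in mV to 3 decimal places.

[152.130 mV, 152.283 mV)

LSB = 1.25/2^13 = 152.59 µV.
V_a = V_low + 997·LSB = 0.15213 V; V_b = V_low + 998·LSB = 0.152283 V.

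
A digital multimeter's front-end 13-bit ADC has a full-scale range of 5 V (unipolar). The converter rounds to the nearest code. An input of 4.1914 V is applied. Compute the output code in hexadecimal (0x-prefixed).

code 0x1AD3 (decimal 6867)

Full-scale span = 5 V; LSB = 5/2^13 = 0.610 mV.
(4.1914 − 0) / 0.000610352 = 6867.190 LSBs.
Round → code 6867.
In hexadecimal (0x-prefixed): 0x1AD3.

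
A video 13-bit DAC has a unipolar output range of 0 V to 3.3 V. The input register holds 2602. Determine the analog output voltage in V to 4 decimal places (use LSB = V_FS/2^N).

1.0482 V

LSB = 3.3 V / 2^13 = 402.83 µV.
V_out = 0 + 2602 × 0.000402832 V = 1.04817 V.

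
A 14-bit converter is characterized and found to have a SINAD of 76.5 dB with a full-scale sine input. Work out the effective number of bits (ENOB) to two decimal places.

12.42 bits

ENOB = (SINAD − 1.76) / 6.02 = (76.5 − 1.76)/6.02 = 12.415.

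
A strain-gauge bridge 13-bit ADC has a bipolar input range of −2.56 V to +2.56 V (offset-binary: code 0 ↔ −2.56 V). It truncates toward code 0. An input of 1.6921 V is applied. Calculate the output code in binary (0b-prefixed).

LSB = 5.12 V / 8192 = 0.625 mV.
Input sits at 6803.360 steps above V_low.
So the output code is 6803.
In binary (0b-prefixed): 0b1101010010011.

code 0b1101010010011 (decimal 6803)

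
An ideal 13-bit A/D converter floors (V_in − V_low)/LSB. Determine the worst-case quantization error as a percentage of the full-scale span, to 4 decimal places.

0.0122 %

Truncating → worst-case error = 1 LSB = V_FS/2^13, so 100/8192 = 0.012207 % of full scale.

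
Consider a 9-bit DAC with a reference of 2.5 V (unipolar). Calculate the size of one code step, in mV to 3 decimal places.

Full-scale span = 2.5 V.
LSB = 2.5 / 2^9 = 2.5 / 512 = 0.00488281 V = 4.883 mV.

4.883 mV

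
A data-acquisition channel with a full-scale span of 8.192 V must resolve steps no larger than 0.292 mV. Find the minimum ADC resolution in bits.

15 bits

Number of steps required ≥ 8.192 V / 0.292 mV = 28054.79.
Need 2^N ≥ 28054.79; 2^14 = 16384, 2^15 = 32768.
Minimum N = 15.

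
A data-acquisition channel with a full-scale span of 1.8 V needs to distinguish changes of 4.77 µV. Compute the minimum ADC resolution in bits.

Number of steps required ≥ 1.8 V / 4.77 µV = 377358.49.
Need 2^N ≥ 377358.49; 2^18 = 262144, 2^19 = 524288.
Minimum N = 19.

19 bits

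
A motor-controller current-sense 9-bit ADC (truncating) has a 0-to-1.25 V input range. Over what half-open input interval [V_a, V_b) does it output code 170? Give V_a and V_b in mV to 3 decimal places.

LSB = 1.25/2^9 = 2.441 mV.
V_a = V_low + 170·LSB = 0.415039 V; V_b = V_low + 171·LSB = 0.41748 V.

[415.039 mV, 417.480 mV)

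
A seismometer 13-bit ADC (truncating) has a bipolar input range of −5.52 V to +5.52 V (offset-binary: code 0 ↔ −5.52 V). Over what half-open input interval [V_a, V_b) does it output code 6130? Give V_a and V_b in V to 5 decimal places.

LSB = 11.04/2^13 = 1.348 mV.
V_a = V_low + 6130·LSB = 2.74113 V; V_b = V_low + 6131·LSB = 2.74248 V.

[2.74113 V, 2.74248 V)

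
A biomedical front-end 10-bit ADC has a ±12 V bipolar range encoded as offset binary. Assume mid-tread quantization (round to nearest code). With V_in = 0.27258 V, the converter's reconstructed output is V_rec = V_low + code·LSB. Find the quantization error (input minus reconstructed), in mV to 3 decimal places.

-8.670 mV

Step size: 24 V ÷ 2^10 = 23.438 mV.
(V_in − V_low)/LSB = (0.27258 − (−12))/0.0234375 = 523.6301 → code 524 (round).
Reconstructed: 0.28125 V.
Difference: -0.00867 V → -8.670 mV.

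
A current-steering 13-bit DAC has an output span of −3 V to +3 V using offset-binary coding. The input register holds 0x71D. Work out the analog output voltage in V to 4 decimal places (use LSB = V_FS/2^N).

-1.6663 V

LSB = 6 V / 2^13 = 0.732 mV.
Code 0x71D = 1821 decimal.
V_out = (−3) + 1821 × 0.000732422 V = -1.66626 V.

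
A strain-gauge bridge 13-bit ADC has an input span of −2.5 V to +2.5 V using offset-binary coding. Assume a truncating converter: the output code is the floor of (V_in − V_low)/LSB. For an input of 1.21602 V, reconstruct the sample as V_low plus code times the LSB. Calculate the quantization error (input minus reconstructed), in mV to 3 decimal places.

0.200 mV

Step size: 5 V ÷ 2^13 = 0.610 mV.
Scaled input = 6088.3272 LSBs, so code = 6088.
Reconstructed: 1.2158203 V.
Difference: 0.000199687 V → 0.200 mV.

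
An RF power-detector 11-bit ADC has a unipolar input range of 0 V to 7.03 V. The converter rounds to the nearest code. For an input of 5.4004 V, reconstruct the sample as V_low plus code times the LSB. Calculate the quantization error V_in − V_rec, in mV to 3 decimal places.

0.893 mV

One LSB is 7.03 V / 2048 = 3.433 mV.
(V_in − V_low)/LSB = (5.4004 − 0)/0.00343262 = 1573.2602 → code 1573 (round).
Reconstructed: 5.3995068 V.
Error = 5.4004 − 5.3995068 = 0.000893164 V = 0.893 mV.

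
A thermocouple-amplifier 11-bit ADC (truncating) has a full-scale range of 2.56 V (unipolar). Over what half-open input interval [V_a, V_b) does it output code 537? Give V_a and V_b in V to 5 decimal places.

[0.67125 V, 0.67250 V)

LSB = 2.56/2^11 = 1.250 mV.
V_a = V_low + 537·LSB = 0.67125 V; V_b = V_low + 538·LSB = 0.6725 V.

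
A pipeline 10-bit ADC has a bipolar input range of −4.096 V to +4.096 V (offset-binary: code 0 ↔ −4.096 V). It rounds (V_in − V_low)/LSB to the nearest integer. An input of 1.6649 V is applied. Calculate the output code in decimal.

code 720

Full-scale span = 8.192 V; LSB = 8.192/2^10 = 8.000 mV.
(V_in − V_low)/LSB = (1.6649 − (−4.096)) / 0.008 = 720.112.
round(720.112) = 720.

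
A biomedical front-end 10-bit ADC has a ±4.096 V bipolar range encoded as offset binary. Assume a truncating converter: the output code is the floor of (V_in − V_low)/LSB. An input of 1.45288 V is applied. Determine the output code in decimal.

LSB = 8.192 V / 1024 = 8.000 mV.
(V_in − V_low)/LSB = (1.45288 − (−4.096)) / 0.008 = 693.610.
⌊·⌋(693.610) = 693.

code 693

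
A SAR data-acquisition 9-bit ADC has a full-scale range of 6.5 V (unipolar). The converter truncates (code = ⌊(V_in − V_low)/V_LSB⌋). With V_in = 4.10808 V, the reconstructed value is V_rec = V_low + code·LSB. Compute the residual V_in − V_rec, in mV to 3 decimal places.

7.494 mV

One LSB is 6.5 V / 512 = 12.695 mV.
(4.10808 − 0)/0.0126953 = 323.5903; ⌊·⌋ gives code 323.
V_rec = 0 + 323·0.0126953 = 4.1005859 V.
V_in − V_rec = 0.00749406 V = 7.494 mV.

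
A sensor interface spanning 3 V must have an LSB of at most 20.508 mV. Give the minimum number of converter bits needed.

Number of steps required ≥ 3 V / 20.508 mV = 146.28.
Need 2^N ≥ 146.28; 2^7 = 128, 2^8 = 256.
Minimum N = 8.

8 bits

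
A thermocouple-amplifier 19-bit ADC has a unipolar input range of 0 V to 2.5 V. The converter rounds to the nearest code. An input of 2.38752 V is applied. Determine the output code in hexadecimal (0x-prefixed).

code 0x7A3DB (decimal 500699)

With 524288 levels over 2.5 V, one step is 4.77 µV.
(V_in − V_low)/LSB = (2.38752 − 0) / 4.76837e-06 = 500699.234.
round(500699.234) = 500699.
In hexadecimal (0x-prefixed): 0x7A3DB.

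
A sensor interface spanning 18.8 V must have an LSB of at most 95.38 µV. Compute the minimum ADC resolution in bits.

18 bits

Number of steps required ≥ 18.8 V / 95.38 µV = 197106.31.
Need 2^N ≥ 197106.31; 2^17 = 131072, 2^18 = 262144.
Minimum N = 18.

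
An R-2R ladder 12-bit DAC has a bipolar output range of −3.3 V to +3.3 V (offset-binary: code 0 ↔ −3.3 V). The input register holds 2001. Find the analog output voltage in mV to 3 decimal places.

-75.732 mV

LSB = 6.6 V / 2^12 = 1.611 mV.
V_out = (−3.3) + 2001 × 0.00161133 V = -0.0757324 V.
= -75.732 mV.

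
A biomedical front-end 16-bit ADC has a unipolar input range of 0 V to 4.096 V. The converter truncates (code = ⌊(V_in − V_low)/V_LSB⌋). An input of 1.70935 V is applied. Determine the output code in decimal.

code 27349

Full-scale span = 4.096 V; LSB = 4.096/2^16 = 62.50 µV.
Input sits at 27349.600 steps above V_low.
⌊·⌋(27349.600) = 27349.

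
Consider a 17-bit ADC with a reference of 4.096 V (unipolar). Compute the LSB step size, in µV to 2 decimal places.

Full-scale span = 4.096 V.
LSB = 4.096 / 2^17 = 4.096 / 131072 = 3.125e-05 V = 31.25 µV.

31.25 µV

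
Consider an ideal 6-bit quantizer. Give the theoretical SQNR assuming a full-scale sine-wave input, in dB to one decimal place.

SNR ≈ 6.02·N + 1.76 dB = 6.02·6 + 1.76 = 37.88 dB.

37.9 dB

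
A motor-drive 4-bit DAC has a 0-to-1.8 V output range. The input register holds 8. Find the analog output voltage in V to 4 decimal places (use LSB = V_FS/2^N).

0.9000 V

LSB = 1.8 V / 2^4 = 112.500 mV.
V_out = 0 + 8 × 0.1125 V = 0.9 V.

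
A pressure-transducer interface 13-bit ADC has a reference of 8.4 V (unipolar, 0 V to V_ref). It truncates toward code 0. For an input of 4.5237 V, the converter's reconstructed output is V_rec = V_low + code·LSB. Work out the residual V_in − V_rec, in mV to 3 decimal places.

One LSB is 8.4 V / 8192 = 1.025 mV.
Scaled input = 4411.6846 LSBs, so code = 4411.
V_rec = 0 + 4411·0.00102539 = 4.522998 V.
Error = 4.5237 − 4.522998 = 0.000701953 V = 0.702 mV.

0.702 mV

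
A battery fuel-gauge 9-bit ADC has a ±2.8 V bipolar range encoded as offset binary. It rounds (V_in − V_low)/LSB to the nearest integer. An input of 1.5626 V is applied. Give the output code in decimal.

code 399

Full-scale span = 5.6 V; LSB = 5.6/2^9 = 10.938 mV.
(1.5626 − (−2.8)) / 0.0109375 = 398.866 LSBs.
round(398.866) = 399.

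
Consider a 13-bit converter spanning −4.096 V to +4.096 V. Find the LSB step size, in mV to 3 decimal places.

1.000 mV

Full-scale span = 8.192 V.
LSB = 8.192 / 2^13 = 8.192 / 8192 = 0.001 V = 1.000 mV.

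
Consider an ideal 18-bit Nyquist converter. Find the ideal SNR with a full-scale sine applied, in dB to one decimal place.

110.1 dB

SNR ≈ 6.02·N + 1.76 dB = 6.02·18 + 1.76 = 110.12 dB.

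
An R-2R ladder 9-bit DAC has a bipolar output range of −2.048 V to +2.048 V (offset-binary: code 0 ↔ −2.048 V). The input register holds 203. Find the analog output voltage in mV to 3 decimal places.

LSB = 4.096 V / 2^9 = 8.000 mV.
V_out = (−2.048) + 203 × 0.008 V = -0.424 V.
= -424.000 mV.

-424.000 mV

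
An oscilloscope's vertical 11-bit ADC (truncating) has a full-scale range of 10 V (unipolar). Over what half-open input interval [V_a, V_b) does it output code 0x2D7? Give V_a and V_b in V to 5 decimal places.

LSB = 10/2^11 = 4.883 mV.
Code 0x2D7 = 727 decimal.
V_a = V_low + 727·LSB = 3.5498 V; V_b = V_low + 728·LSB = 3.55469 V.

[3.54980 V, 3.55469 V)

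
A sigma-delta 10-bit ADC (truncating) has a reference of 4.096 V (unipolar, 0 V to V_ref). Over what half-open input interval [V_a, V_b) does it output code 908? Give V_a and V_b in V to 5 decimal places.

LSB = 4.096/2^10 = 4.000 mV.
V_a = V_low + 908·LSB = 3.632 V; V_b = V_low + 909·LSB = 3.636 V.

[3.63200 V, 3.63600 V)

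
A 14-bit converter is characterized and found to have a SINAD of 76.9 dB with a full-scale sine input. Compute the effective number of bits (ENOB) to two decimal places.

12.48 bits

ENOB = (SINAD − 1.76) / 6.02 = (76.9 − 1.76)/6.02 = 12.482.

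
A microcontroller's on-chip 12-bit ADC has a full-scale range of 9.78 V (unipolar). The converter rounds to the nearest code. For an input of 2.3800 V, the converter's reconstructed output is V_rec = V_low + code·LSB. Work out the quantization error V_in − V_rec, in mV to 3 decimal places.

-0.532 mV

Step size: 9.78 V ÷ 2^12 = 2.388 mV.
(2.3800 − 0)/0.0023877 = 996.7771; round gives code 997.
Code 997 maps back to 0 + 997×0.0023877 V = 2.3805322 V.
Difference: -0.000532227 V → -0.532 mV.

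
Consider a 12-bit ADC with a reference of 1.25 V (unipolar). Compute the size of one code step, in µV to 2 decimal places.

305.18 µV

Full-scale span = 1.25 V.
LSB = 1.25 / 2^12 = 1.25 / 4096 = 0.000305176 V = 305.18 µV.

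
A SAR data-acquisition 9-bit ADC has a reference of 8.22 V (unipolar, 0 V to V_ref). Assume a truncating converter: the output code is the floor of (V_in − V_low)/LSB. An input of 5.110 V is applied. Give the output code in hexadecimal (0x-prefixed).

Full-scale span = 8.22 V; LSB = 8.22/2^9 = 16.055 mV.
(5.110 − 0) / 0.0160547 = 318.287 LSBs.
Floor → code 318.
In hexadecimal (0x-prefixed): 0x13E.

code 0x13E (decimal 318)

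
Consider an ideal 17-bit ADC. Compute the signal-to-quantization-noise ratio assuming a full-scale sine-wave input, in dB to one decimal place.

SNR ≈ 6.02·N + 1.76 dB = 6.02·17 + 1.76 = 104.10 dB.

104.1 dB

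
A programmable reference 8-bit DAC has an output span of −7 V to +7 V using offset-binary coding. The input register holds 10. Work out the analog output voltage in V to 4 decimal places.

LSB = 14 V / 2^8 = 54.688 mV.
V_out = (−7) + 10 × 0.0546875 V = -6.45312 V.

-6.4531 V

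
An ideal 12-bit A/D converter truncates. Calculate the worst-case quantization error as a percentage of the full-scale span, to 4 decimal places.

Truncating → worst-case error = 1 LSB = V_FS/2^12, so 100/4096 = 0.0244141 % of full scale.

0.0244 %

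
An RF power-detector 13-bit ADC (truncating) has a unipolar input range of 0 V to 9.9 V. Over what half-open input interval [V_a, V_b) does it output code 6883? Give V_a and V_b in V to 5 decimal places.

LSB = 9.9/2^13 = 1.208 mV.
V_a = V_low + 6883·LSB = 8.31808 V; V_b = V_low + 6884·LSB = 8.31929 V.

[8.31808 V, 8.31929 V)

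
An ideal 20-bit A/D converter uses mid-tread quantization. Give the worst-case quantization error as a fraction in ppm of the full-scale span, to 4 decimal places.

Rounding → worst-case error = ½ LSB = V_FS/2^21, so 1e+06/2097152 = 0.476837 ppm of full scale.

0.4768 ppm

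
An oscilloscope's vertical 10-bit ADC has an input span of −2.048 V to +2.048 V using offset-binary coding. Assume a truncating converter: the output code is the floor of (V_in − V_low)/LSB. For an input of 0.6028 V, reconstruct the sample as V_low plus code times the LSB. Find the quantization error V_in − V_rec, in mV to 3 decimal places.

One LSB is 4.096 V / 1024 = 4.000 mV.
(0.6028 − (−2.048))/0.004 = 662.7000; ⌊·⌋ gives code 662.
Code 662 maps back to (−2.048) + 662×0.004 V = 0.6 V.
Difference: 0.0028 V → 2.800 mV.

2.800 mV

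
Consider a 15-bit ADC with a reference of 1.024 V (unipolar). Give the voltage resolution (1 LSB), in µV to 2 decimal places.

Full-scale span = 1.024 V.
LSB = 1.024 / 2^15 = 1.024 / 32768 = 3.125e-05 V = 31.25 µV.

31.25 µV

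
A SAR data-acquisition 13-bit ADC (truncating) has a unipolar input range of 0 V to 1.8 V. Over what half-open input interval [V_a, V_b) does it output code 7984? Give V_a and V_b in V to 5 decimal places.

[1.75430 V, 1.75452 V)

LSB = 1.8/2^13 = 219.73 µV.
V_a = V_low + 7984·LSB = 1.7543 V; V_b = V_low + 7985·LSB = 1.75452 V.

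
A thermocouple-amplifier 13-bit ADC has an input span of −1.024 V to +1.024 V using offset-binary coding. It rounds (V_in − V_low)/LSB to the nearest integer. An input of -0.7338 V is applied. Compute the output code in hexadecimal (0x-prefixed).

LSB = 2.048 V / 8192 = 250.00 µV.
(V_in − V_low)/LSB = (-0.7338 − (−1.024)) / 0.00025 = 1160.800.
So the output code is 1161.
In hexadecimal (0x-prefixed): 0x489.

code 0x489 (decimal 1161)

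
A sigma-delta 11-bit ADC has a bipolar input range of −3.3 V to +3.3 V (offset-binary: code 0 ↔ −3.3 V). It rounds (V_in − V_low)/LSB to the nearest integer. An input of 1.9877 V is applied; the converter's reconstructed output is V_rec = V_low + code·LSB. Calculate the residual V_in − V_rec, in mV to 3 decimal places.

-0.679 mV

LSB = 6.6/2^11 = 3.223 mV.
(V_in − V_low)/LSB = (1.9877 − (−3.3))/0.00322266 = 1640.7893 → code 1641 (round).
Code 1641 maps back to (−3.3) + 1641×0.00322266 V = 1.9883789 V.
Difference: -0.000678906 V → -0.679 mV.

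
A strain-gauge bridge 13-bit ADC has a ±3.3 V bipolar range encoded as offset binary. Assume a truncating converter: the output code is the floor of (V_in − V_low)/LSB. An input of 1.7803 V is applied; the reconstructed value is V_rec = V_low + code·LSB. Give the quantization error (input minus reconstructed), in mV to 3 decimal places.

LSB = 6.6/2^13 = 0.806 mV.
(1.7803 − (−3.3))/0.000805664 = 6305.7299; ⌊·⌋ gives code 6305.
V_rec = (−3.3) + 6305·0.000805664 = 1.7797119 V.
Error = 1.7803 − 1.7797119 = 0.000588086 V = 0.588 mV.

0.588 mV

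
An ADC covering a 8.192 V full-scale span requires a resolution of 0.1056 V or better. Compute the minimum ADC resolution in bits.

Number of steps required ≥ 8.192 V / 0.1056 V = 77.58.
Need 2^N ≥ 77.58; 2^6 = 64, 2^7 = 128.
Minimum N = 7.

7 bits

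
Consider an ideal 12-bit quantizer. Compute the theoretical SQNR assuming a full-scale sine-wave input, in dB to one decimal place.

74.0 dB

SNR ≈ 6.02·N + 1.76 dB = 6.02·12 + 1.76 = 74.00 dB.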